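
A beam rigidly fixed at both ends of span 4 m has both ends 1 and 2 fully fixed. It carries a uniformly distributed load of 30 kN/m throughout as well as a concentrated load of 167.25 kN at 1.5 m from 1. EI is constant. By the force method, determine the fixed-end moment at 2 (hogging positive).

Release both end moments; the primary structure is a simply-supported span 12 with redundants M_1 and M_2.
Simple-span end rotations at 1 and 2 under the given loads:
  at 1: UDL 30: wL³/(24EI) = 80/EI
  at 2: UDL 30: wL³/(24EI) = 80/EI
  at 1: point load 167.25 at a = 1.5: Pab(L + b)/(6LEI) = 169.9/EI
  at 2: point load 167.25 at a = 1.5: Pab(L + a)/(6LEI) = 143.7/EI
  θ_10 = 249.9/EI,  θ_20 = 223.7/EI
Flexibility coefficients: a unit moment at one end gives L/(3EI) there and L/(6EI) at the far end, so f₁₁ = f₂₂ = 1.333/EI and f₁₂ = f₂₁ = 0.6667/EI.
Compatibility — zero rotation at each built-in end:
  1.333 M_1 + 0.6667 M_2 = 249.9
  0.6667 M_1 + 1.333 M_2 = 223.7
Solving the pair gives M_1 = 138 kN·m and M_2 = 98.8 kN·m (hogging).

M_2 = 98.8 kN·m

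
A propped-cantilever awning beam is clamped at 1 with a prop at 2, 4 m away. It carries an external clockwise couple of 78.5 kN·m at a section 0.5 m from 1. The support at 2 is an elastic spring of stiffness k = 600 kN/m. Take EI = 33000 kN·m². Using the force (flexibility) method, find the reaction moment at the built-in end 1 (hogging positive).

Choose R_2 as the redundant. The primary structure is the cantilever fixed at 1.
Downward deflection at the released point 2 due to the loads:
  clockwise couple 78.5 at a = 0.5: M₀a(2L − a)/(2EI) = 147.2/EI
Tip deflection under a unit load at 2: L³/(3EI) = 21.33/EI.
With EI = 33000 kN·m²: δ_0 = 0.00446 m and δ_{22} = 0.000646 m/kN.
Compatibility — the spring shortens by R_2/k under the reaction it provides: δ_0 − R_2·δ_{22} = R_2/k. With 1/k = 0.001667 m/kN, R_2 = δ_0 / (δ_{22} + 1/k) = 0.00446 / (0.000646 + 0.001667) = 1.928 kN.
Moment equilibrium about 1: M_1 = Σ(load moments about 1) − R_2·L = 78.5 − 1.928×4 = 70.79 kN·m.

M_1 = 70.79 kN·m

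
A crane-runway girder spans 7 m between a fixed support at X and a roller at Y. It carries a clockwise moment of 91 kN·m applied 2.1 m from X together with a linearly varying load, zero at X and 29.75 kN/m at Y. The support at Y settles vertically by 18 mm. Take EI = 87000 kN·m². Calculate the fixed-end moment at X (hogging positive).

Take the reaction at Y as the redundant and release it; the primary structure is a cantilever fixed at X.
Free-end deflection of the primary structure under the applied loading (downward +):
  clockwise couple 91 at a = 2.1: M₀a(2L − a)/(2EI) = 1137/EI
  triangular load, peak 29.75 at the free end: 11w₀L⁴/(120EI) = 6548/EI
  δ_0 = 7685/EI
Flexibility coefficient — unit upward force at Y: δ_{YY} = L³/(3EI) = 114.3/EI.
With EI = 87000 kN·m²: δ_0 = 0.088331 m and δ_{YY} = 0.001314 m/kN.
Compatibility — the beam at Y must follow the support down by 0.018 m: δ_0 − R_Y·δ_{YY} = 0.018, so R_Y = (0.088331 − 0.018)/0.001314 = 53.52 kN.
Moment equilibrium about X: M_X = Σ(load moments about X) − R_Y·L = 576.9 − 53.52×7 = 202.3 kN·m.

M_X = 202.3 kN·m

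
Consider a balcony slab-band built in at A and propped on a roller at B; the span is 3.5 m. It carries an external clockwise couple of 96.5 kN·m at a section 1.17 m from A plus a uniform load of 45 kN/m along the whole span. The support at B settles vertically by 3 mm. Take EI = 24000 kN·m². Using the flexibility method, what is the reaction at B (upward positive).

Remove the prop at B; the released (primary) structure is a cantilever built in at A.
Free-end deflection of the primary structure under the applied loading (downward +):
  clockwise couple 96.5 at a = 1.17: M₀a(2L − a)/(2EI) = 329.1/EI
  UDL 45: wL⁴/(8EI) = 844.1/EI
  δ_0 = 1173/EI
Tip deflection under a unit load at B: L³/(3EI) = 14.29/EI.
With EI = 24000 kN·m²: δ_0 = 0.048884 m and δ_{BB} = 0.000595 m/kN.
Compatibility — the beam at B must follow the support down by 0.003 m: δ_0 − R_B·δ_{BB} = 0.003, so R_B = (0.048884 − 0.003)/0.000595 = 77.05 kN.

R_B = 77.05 kN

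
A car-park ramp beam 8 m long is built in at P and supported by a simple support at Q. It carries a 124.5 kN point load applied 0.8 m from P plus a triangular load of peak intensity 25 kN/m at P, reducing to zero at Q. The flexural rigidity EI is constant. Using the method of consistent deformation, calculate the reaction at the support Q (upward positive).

R_Q = 21.81 kN

Choose R_Q as the redundant. The primary structure is the cantilever fixed at P.
Downward deflection at the released point Q due to the loads:
  point load 124.5 at a = 0.8: Pa²(3L − a)/(6EI) = 308.1/EI
  triangular load, peak 25 at the fixed end: w₀L⁴/(30EI) = 3413/EI
  δ_0 = 3721/EI
Tip deflection under a unit load at Q: L³/(3EI) = 170.7/EI.
The prop prevents deflection at Q: R_Q = δ_0/δ_{QQ} = 3721/170.7 = 21.81 kN.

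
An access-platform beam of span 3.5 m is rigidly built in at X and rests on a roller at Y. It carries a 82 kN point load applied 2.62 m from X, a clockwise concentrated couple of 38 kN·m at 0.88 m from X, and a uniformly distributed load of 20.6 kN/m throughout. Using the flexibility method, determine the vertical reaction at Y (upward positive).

R_Y = 85.92 kN

Take the reaction at Y as the redundant and release it; the primary structure is a cantilever fixed at X.
Deflection at Y on the released cantilever, summing each load's contribution:
  point load 82 at a = 2.62: Pa²(3L − a)/(6EI) = 739.3/EI
  clockwise couple 38 at a = 0.88: M₀a(2L − a)/(2EI) = 102.3/EI
  UDL 20.6: wL⁴/(8EI) = 386.4/EI
  δ_0 = 1228/EI
Flexibility coefficient — unit upward force at Y: δ_{YY} = L³/(3EI) = 14.29/EI.
The prop prevents deflection at Y: R_Y = δ_0/δ_{YY} = 1228/14.29 = 85.92 kN.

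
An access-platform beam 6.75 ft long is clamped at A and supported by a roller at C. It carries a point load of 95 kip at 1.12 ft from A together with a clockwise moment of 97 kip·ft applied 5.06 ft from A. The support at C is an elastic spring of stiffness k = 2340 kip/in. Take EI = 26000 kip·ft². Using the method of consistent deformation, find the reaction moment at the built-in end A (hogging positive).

Choose R_C as the redundant. The primary structure is the cantilever fixed at A.
Downward deflection at the released point C due to the loads:
  point load 95 at a = 1.12: Pa²(3L − a)/(6EI) = 379.9/EI
  clockwise couple 97 at a = 5.06: M₀a(2L − a)/(2EI) = 2071/EI
  δ_0 = 2451/EI
Tip deflection under a unit load at C: L³/(3EI) = 102.5/EI.
With EI = 26000 kip·ft²: δ_0 = 0.094277 ft and δ_{CC} = 0.003943 ft/kip.
Compatibility — the spring shortens by R_C/k under the reaction it provides: δ_0 − R_C·δ_{CC} = R_C/k. With 1/k = 1/(2340×12) ft/kip = 0.000036 ft/kip, R_C = δ_0 / (δ_{CC} + 1/k) = 0.094277 / (0.003943 + 0.000036) = 23.7 kip.
Moment equilibrium about A: M_A = Σ(load moments about A) − R_C·L = 203.4 − 23.7×6.75 = 43.45 kip·ft.

M_A = 43.45 kip·ft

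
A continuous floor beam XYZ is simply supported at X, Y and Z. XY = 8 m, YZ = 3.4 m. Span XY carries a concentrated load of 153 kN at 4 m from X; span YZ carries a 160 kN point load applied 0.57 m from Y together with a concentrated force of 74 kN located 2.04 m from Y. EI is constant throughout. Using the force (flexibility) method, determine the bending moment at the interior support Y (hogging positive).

M_Y = 194.4 kN·m

Release continuity at Y by inserting a hinge; the redundant is the internal moment M_Y. The primary structure is two simply-supported spans XY and YZ.
End slopes at the hinge Y, treating each span as simply supported:
  span XY: point load 153 at a = 4: Pab(L + a)/(6LEI) = 612/EI
  span YZ: point load 160 at a = 0.57: Pab(L + b)/(6LEI) = 78.82/EI
  span YZ: point load 74 at a = 2.04: Pab(L + b)/(6LEI) = 47.9/EI
  relative rotation θ_0 = (612 + 126.7)/EI = 738.7/EI
A unit hogging moment at Y produces rotation L₁/(3EI) + L₂/(3EI) = 3.8/EI.
Slope continuity at Y: θ_0 = M_Y·3.8/EI, so M_Y = 738.7/3.8 = 194.4 kN·m (hogging).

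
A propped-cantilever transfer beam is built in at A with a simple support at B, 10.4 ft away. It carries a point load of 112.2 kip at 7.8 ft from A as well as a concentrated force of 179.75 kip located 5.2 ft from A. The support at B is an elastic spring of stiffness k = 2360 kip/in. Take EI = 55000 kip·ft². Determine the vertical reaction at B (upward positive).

Choose R_B as the redundant. The primary structure is the cantilever fixed at A.
Primary-structure tip deflection at B by superposition:
  point load 112.2 at a = 7.8: Pa²(3L − a)/(6EI) = 26622/EI
  point load 179.75 at a = 5.2: Pa²(3L − a)/(6EI) = 21062/EI
  δ_0 = 47684/EI
Flexibility coefficient — unit upward force at B: δ_{BB} = L³/(3EI) = 375/EI.
With EI = 55000 kip·ft²: δ_0 = 0.86699 ft and δ_{BB} = 0.006817 ft/kip.
Compatibility — the spring shortens by R_B/k under the reaction it provides: δ_0 − R_B·δ_{BB} = R_B/k. With 1/k = 1/(2360×12) ft/kip = 0.000035 ft/kip, R_B = δ_0 / (δ_{BB} + 1/k) = 0.86699 / (0.006817 + 0.000035) = 126.5 kip.

R_B = 126.5 kip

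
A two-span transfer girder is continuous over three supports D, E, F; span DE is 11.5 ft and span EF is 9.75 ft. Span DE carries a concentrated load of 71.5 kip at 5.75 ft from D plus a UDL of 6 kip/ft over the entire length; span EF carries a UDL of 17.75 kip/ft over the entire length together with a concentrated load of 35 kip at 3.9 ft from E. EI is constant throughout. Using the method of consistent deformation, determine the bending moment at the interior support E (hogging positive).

Insert a hinge at E; M_E is the redundant, and each span becomes simply supported.
Discontinuity in slope at E on the released structure — sum the simple-span end rotations:
  span DE: point load 71.5 at a = 5.75: Pab(L + a)/(6LEI) = 591/EI
  span DE: UDL 6: wL³/(24EI) = 380.2/EI
  span EF: UDL 17.75: wL³/(24EI) = 685.5/EI
  span EF: point load 35 at a = 3.9: Pab(L + b)/(6LEI) = 212.9/EI
  relative rotation θ_0 = (971.2 + 898.4)/EI = 1870/EI
A unit hogging moment at E produces rotation L₁/(3EI) + L₂/(3EI) = 7.083/EI.
Slope continuity at E: θ_0 = M_E·7.083/EI, so M_E = 1870/7.083 = 263.9 kip·ft (hogging).

M_E = 263.9 kip·ft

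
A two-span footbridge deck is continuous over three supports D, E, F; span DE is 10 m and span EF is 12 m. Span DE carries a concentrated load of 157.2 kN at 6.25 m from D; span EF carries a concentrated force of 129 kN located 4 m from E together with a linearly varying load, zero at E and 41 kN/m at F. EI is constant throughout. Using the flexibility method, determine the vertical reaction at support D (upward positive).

Insert a hinge at E; M_E is the redundant, and each span becomes simply supported.
End slopes at the hinge E, treating each span as simply supported:
  span DE: point load 157.2 at a = 6.25: Pab(L + a)/(6LEI) = 997.9/EI
  span EF: point load 129 at a = 4: Pab(L + b)/(6LEI) = 1147/EI
  span EF: triangular load, peak 41: 7w₀L³/(360EI) = 1378/EI
  relative rotation θ_0 = (997.9 + 2524)/EI = 3522/EI
A unit hogging moment at E produces rotation L₁/(3EI) + L₂/(3EI) = 7.333/EI.
Slope continuity at E: θ_0 = M_E·7.333/EI, so M_E = 3522/7.333 = 480.3 kN·m (hogging).
Span DE, ΣM about D with M_E applied at E: R_E^{DE}·10 = 982.5 + 480.3, so R_E^{DE} = 146.3 kN and R_D = 157.2 − 146.3 = 10.92 kN.

R_D = 10.92 kN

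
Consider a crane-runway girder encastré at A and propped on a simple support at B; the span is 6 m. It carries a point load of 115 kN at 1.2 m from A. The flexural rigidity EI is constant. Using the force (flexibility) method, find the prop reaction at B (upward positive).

Take the reaction at B as the redundant and release it; the primary structure is a cantilever fixed at A.
Primary-structure tip deflection at B by superposition:
  point load 115 at a = 1.2: Pa²(3L − a)/(6EI) = 463.7/EI
Flexibility coefficient — unit upward force at B: δ_{BB} = L³/(3EI) = 72/EI.
The prop prevents deflection at B: R_B = δ_0/δ_{BB} = 463.7/72 = 6.44 kN.

R_B = 6.44 kN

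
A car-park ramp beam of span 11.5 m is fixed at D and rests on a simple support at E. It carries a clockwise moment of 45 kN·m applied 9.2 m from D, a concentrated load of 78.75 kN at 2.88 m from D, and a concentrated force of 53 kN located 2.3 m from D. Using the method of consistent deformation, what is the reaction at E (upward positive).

Release the roller at E. Primary structure: cantilever fixed at D.
Deflection at E on the released cantilever, summing each load's contribution:
  clockwise couple 45 at a = 9.2: M₀a(2L − a)/(2EI) = 2857/EI
  point load 78.75 at a = 2.88: Pa²(3L − a)/(6EI) = 3442/EI
  point load 53 at a = 2.3: Pa²(3L − a)/(6EI) = 1505/EI
  δ_0 = 7804/EI
Flexibility coefficient — unit upward force at E: δ_{EE} = L³/(3EI) = 507/EI.
Compatibility at E: δ_0 − R_E·δ_{EE} = 0, so R_E = 7804/507 = 15.39 kN.

R_E = 15.39 kN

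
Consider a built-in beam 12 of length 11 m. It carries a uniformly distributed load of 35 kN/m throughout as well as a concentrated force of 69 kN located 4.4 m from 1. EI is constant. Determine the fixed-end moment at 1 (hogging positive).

M_1 = 462.2 kN·m

Take the two fixed-end moments M_1, M_2 as redundants; the released structure is the simple span 12.
Simple-span end rotations at 1 and 2 under the given loads:
  at 1: UDL 35: wL³/(24EI) = 1941/EI
  at 2: UDL 35: wL³/(24EI) = 1941/EI
  at 1: point load 69 at a = 4.4: Pab(L + b)/(6LEI) = 534.3/EI
  at 2: point load 69 at a = 4.4: Pab(L + a)/(6LEI) = 467.5/EI
  θ_10 = 2475/EI,  θ_20 = 2409/EI
Flexibility coefficients: a unit moment at one end gives L/(3EI) there and L/(6EI) at the far end, so f₁₁ = f₂₂ = 3.667/EI and f₁₂ = f₂₁ = 1.833/EI.
Compatibility — zero rotation at each built-in end:
  3.667 M_1 + 1.833 M_2 = 2475
  1.833 M_1 + 3.667 M_2 = 2409
Solving the pair gives M_1 = 462.2 kN·m and M_2 = 425.8 kN·m (hogging).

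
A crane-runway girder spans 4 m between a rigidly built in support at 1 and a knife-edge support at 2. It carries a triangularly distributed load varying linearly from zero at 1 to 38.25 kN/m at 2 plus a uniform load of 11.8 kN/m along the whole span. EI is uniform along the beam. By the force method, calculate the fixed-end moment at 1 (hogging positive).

Choose R_2 as the redundant. The primary structure is the cantilever fixed at 1.
Free-end deflection of the primary structure under the applied loading (downward +):
  triangular load, peak 38.25 at the free end: 11w₀L⁴/(120EI) = 897.6/EI
  UDL 11.8: wL⁴/(8EI) = 377.6/EI
  δ_0 = 1275/EI
Tip deflection under a unit load at 2: L³/(3EI) = 21.33/EI.
The prop prevents deflection at 2: R_2 = δ_0/δ_{22} = 1275/21.33 = 59.77 kN.
Moment equilibrium about 1: M_1 = Σ(load moments about 1) − R_2·L = 298.4 − 59.77×4 = 59.3 kN·m.

M_1 = 59.3 kN·m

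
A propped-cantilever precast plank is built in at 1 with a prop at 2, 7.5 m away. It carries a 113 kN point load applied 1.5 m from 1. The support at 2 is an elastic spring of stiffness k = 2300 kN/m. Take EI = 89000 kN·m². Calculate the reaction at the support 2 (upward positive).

Choose R_2 as the redundant. The primary structure is the cantilever fixed at 1.
Free-end deflection of the primary structure under the applied loading (downward +):
  point load 113 at a = 1.5: Pa²(3L − a)/(6EI) = 889.9/EI
Flexibility coefficient — unit upward force at 2: δ_{22} = L³/(3EI) = 140.6/EI.
With EI = 89000 kN·m²: δ_0 = 0.009999 m and δ_{22} = 0.00158 m/kN.
Compatibility — the spring shortens by R_2/k under the reaction it provides: δ_0 − R_2·δ_{22} = R_2/k. With 1/k = 0.000435 m/kN, R_2 = δ_0 / (δ_{22} + 1/k) = 0.009999 / (0.00158 + 0.000435) = 4.962 kN.

R_2 = 4.962 kN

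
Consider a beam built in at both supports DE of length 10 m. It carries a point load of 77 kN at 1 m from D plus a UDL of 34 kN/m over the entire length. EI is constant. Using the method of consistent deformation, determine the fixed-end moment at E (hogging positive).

Take the two fixed-end moments M_D, M_E as redundants; the released structure is the simple span DE.
End rotations of the released simple span under the applied load (×1/EI):
  at D: point load 77 at a = 1: Pab(L + b)/(6LEI) = 219.4/EI
  at E: point load 77 at a = 1: Pab(L + a)/(6LEI) = 127/EI
  at D: UDL 34: wL³/(24EI) = 1417/EI
  at E: UDL 34: wL³/(24EI) = 1417/EI
  θ_D0 = 1636/EI,  θ_E0 = 1544/EI
Flexibility coefficients: a unit moment at one end gives L/(3EI) there and L/(6EI) at the far end, so f₁₁ = f₂₂ = 3.333/EI and f₁₂ = f₂₁ = 1.667/EI.
Compatibility — zero rotation at each built-in end:
  3.333 M_D + 1.667 M_E = 1636
  1.667 M_D + 3.333 M_E = 1544
Solving the pair gives M_D = 345.7 kN·m and M_E = 290.3 kN·m (hogging).

M_E = 290.3 kN·m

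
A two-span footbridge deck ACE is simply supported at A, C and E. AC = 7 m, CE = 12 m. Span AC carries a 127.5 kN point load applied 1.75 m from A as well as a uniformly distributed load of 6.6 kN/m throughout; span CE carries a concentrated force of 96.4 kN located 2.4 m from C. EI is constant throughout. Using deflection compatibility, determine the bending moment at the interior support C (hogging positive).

M_C = 158.6 kN·m

Insert a hinge at C; M_C is the redundant, and each span becomes simply supported.
Rotations at C on the released spans (each span's end-slope, ×1/EI):
  span AC: point load 127.5 at a = 1.75: Pab(L + a)/(6LEI) = 244/EI
  span AC: UDL 6.6: wL³/(24EI) = 94.33/EI
  span CE: point load 96.4 at a = 2.4: Pab(L + b)/(6LEI) = 666.3/EI
  relative rotation θ_0 = (338.4 + 666.3)/EI = 1005/EI
A unit hogging moment at C produces rotation L₁/(3EI) + L₂/(3EI) = 6.333/EI.
Compatibility: M_C·(L₁+L₂)/(3EI) = θ_0, giving M_C = 158.6 kN·m (hogging).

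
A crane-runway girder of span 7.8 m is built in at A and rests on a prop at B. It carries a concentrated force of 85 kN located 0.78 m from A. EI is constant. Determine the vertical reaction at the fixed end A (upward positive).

Take the reaction at B as the redundant and release it; the primary structure is a cantilever fixed at A.
Deflection at B on the released cantilever, summing each load's contribution:
  point load 85 at a = 0.78: Pa²(3L − a)/(6EI) = 195/EI
Tip deflection under a unit load at B: L³/(3EI) = 158.2/EI.
The prop prevents deflection at B: R_B = δ_0/δ_{BB} = 195/158.2 = 1.232 kN.
Vertical equilibrium: R_A = ΣP − R_B = 85 − 1.232 = 83.77 kN.

R_A = 83.77 kN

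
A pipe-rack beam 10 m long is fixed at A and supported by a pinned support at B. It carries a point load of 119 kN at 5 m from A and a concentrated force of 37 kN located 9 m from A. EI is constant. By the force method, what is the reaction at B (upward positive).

R_B = 68.66 kN

Remove the prop at B; the released (primary) structure is a cantilever built in at A.
Deflection at B on the released cantilever, summing each load's contribution:
  point load 119 at a = 5: Pa²(3L − a)/(6EI) = 12396/EI
  point load 37 at a = 9: Pa²(3L − a)/(6EI) = 10490/EI
  δ_0 = 22885/EI
Flexibility coefficient — unit upward force at B: δ_{BB} = L³/(3EI) = 333.3/EI.
Compatibility at B: δ_0 − R_B·δ_{BB} = 0, so R_B = 22885/333.3 = 68.66 kN.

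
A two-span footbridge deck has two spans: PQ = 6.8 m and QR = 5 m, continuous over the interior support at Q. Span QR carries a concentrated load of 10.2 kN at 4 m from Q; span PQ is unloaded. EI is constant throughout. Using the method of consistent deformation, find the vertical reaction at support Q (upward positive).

Insert a hinge at Q; M_Q is the redundant, and each span becomes simply supported.
Rotations at Q on the released spans (each span's end-slope, ×1/EI):
  span QR: point load 10.2 at a = 4: Pab(L + b)/(6LEI) = 8.16/EI
  relative rotation θ_0 = (0 + 8.16)/EI = 8.16/EI
A unit hogging moment at Q produces rotation L₁/(3EI) + L₂/(3EI) = 3.933/EI.
Compatibility: M_Q·(L₁+L₂)/(3EI) = θ_0, giving M_Q = 2.075 kN·m (hogging).
Span PQ, ΣM about P with M_Q applied at Q: R_Q^{PQ}·6.8 = 0 + 2.075, so R_Q^{PQ} = 0.3051 kN and R_P = 0 − 0.3051 = -0.3051 kN.
Span QR, ΣM about R: R_Q^{QR}·5 = 10.2 + 2.075, so R_Q^{QR} = 2.455 kN and R_R = 10.2 − 2.455 = 7.745 kN.
R_Q = 0.3051 + 2.455 = 2.76 kN.

R_Q = 2.76 kN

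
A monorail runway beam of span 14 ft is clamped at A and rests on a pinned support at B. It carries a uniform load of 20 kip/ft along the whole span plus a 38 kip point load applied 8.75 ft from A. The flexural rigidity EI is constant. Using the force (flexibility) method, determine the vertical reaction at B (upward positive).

Release the roller at B. Primary structure: cantilever fixed at A.
Downward deflection at the released point B due to the loads:
  UDL 20: wL⁴/(8EI) = 96040/EI
  point load 38 at a = 8.75: Pa²(3L − a)/(6EI) = 16123/EI
  δ_0 = 112163/EI
Tip deflection under a unit load at B: L³/(3EI) = 914.7/EI.
Compatibility at B: δ_0 − R_B·δ_{BB} = 0, so R_B = 112163/914.7 = 122.6 kip.

R_B = 122.6 kip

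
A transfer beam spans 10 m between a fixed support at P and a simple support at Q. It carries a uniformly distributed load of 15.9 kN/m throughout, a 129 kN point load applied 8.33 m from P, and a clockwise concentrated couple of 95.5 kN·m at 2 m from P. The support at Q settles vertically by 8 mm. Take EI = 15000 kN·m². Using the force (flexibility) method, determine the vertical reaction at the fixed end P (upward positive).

Release the roller at Q. Primary structure: cantilever fixed at P.
Primary-structure tip deflection at Q by superposition:
  UDL 15.9: wL⁴/(8EI) = 19875/EI
  point load 129 at a = 8.33: Pa²(3L − a)/(6EI) = 32329/EI
  clockwise couple 95.5 at a = 2: M₀a(2L − a)/(2EI) = 1719/EI
  δ_0 = 53923/EI
Tip deflection under a unit load at Q: L³/(3EI) = 333.3/EI.
With EI = 15000 kN·m²: δ_0 = 3.5948 m and δ_{QQ} = 0.022222 m/kN.
Compatibility — the beam at Q must follow the support down by 0.008 m: δ_0 − R_Q·δ_{QQ} = 0.008, so R_Q = (3.5948 − 0.008)/0.022222 = 161.4 kN.
Vertical equilibrium: R_P = ΣP − R_Q = 288 − 161.4 = 126.6 kN.

R_P = 126.6 kN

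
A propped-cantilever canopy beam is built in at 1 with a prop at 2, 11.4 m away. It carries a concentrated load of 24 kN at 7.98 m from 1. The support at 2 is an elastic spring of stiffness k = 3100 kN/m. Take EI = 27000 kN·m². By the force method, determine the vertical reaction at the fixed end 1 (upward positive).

Remove the prop at 2; the released (primary) structure is a cantilever built in at 1.
Downward deflection at the released point 2 due to the loads:
  point load 24 at a = 7.98: Pa²(3L − a)/(6EI) = 6679/EI
Tip deflection under a unit load at 2: L³/(3EI) = 493.8/EI.
With EI = 27000 kN·m²: δ_0 = 0.24736 m and δ_{22} = 0.018291 m/kN.
Compatibility — the spring shortens by R_2/k under the reaction it provides: δ_0 − R_2·δ_{22} = R_2/k. With 1/k = 0.000323 m/kN, R_2 = δ_0 / (δ_{22} + 1/k) = 0.24736 / (0.018291 + 0.000323) = 13.29 kN.
Vertical equilibrium: R_1 = ΣP − R_2 = 24 − 13.29 = 10.71 kN.

R_1 = 10.71 kN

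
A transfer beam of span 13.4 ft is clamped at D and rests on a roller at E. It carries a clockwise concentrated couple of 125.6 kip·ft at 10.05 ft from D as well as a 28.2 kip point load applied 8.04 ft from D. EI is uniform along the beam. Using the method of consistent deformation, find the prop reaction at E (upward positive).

R_E = 25.36 kip

Remove the prop at E; the released (primary) structure is a cantilever built in at D.
Downward deflection at the released point E due to the loads:
  clockwise couple 125.6 at a = 10.05: M₀a(2L − a)/(2EI) = 10572/EI
  point load 28.2 at a = 8.04: Pa²(3L − a)/(6EI) = 9771/EI
  δ_0 = 20342/EI
Flexibility coefficient — unit upward force at E: δ_{EE} = L³/(3EI) = 802/EI.
The prop prevents deflection at E: R_E = δ_0/δ_{EE} = 20342/802 = 25.36 kip.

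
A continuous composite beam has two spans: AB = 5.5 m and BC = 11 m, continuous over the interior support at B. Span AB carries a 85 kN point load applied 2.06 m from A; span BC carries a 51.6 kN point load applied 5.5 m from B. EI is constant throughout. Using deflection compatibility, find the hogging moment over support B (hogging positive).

M_B = 96.04 kN·m

Take M_B as the redundant. Released structure: two simple spans AB and BC with a hinge at B.
End slopes at the hinge B, treating each span as simply supported:
  span AB: point load 85 at a = 2.06: Pab(L + a)/(6LEI) = 138/EI
  span BC: point load 51.6 at a = 5.5: Pab(L + b)/(6LEI) = 390.2/EI
  relative rotation θ_0 = (138 + 390.2)/EI = 528.2/EI
A unit hogging moment at B produces rotation L₁/(3EI) + L₂/(3EI) = 5.5/EI.
Slope continuity at B: θ_0 = M_B·5.5/EI, so M_B = 528.2/5.5 = 96.04 kN·m (hogging).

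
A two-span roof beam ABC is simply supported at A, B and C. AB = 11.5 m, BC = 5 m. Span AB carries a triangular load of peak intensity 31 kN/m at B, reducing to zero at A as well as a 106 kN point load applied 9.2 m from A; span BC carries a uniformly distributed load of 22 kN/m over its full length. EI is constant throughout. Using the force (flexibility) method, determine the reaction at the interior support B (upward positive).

R_B = 354.4 kN

Take M_B as the redundant. Released structure: two simple spans AB and BC with a hinge at B.
End slopes at the hinge B, treating each span as simply supported:
  span AB: triangular load, peak 31: w₀L³/(45EI) = 1048/EI
  span AB: point load 106 at a = 9.2: Pab(L + a)/(6LEI) = 672.9/EI
  span BC: UDL 22: wL³/(24EI) = 114.6/EI
  relative rotation θ_0 = (1721 + 114.6)/EI = 1835/EI
A unit hogging moment at B produces rotation L₁/(3EI) + L₂/(3EI) = 5.5/EI.
Compatibility: M_B·(L₁+L₂)/(3EI) = θ_0, giving M_B = 333.7 kN·m (hogging).
Span AB, ΣM about A with M_B applied at B: R_B^{AB}·11.5 = 2342 + 333.7, so R_B^{AB} = 232.6 kN and R_A = 284.2 − 232.6 = 51.6 kN.
Span BC, ΣM about C: R_B^{BC}·5 = 275 + 333.7, so R_B^{BC} = 121.7 kN and R_C = 110 − 121.7 = -11.73 kN.
R_B = 232.6 + 121.7 = 354.4 kN.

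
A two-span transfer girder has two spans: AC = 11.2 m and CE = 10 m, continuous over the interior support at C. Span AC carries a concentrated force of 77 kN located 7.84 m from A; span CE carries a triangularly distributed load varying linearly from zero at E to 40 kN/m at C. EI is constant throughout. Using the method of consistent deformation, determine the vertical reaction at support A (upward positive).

R_A = 4.608 kN

Take M_C as the redundant. Released structure: two simple spans AC and CE with a hinge at C.
End slopes at the hinge C, treating each span as simply supported:
  span AC: point load 77 at a = 7.84: Pab(L + a)/(6LEI) = 574.7/EI
  span CE: triangular load, peak 40: w₀L³/(45EI) = 888.9/EI
  relative rotation θ_0 = (574.7 + 888.9)/EI = 1464/EI
A unit hogging moment at C produces rotation L₁/(3EI) + L₂/(3EI) = 7.067/EI.
Compatibility: M_C·(L₁+L₂)/(3EI) = θ_0, giving M_C = 207.1 kN·m (hogging).
Span AC, ΣM about A with M_C applied at C: R_C^{AC}·11.2 = 603.7 + 207.1, so R_C^{AC} = 72.39 kN and R_A = 77 − 72.39 = 4.608 kN.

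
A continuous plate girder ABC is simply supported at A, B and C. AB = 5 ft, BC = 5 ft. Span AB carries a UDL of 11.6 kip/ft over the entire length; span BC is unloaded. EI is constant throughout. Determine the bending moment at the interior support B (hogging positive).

M_B = 18.12 kip·ft

Release continuity at B by inserting a hinge; the redundant is the internal moment M_B. The primary structure is two simply-supported spans AB and BC.
Rotations at B on the released spans (each span's end-slope, ×1/EI):
  span AB: UDL 11.6: wL³/(24EI) = 60.42/EI
  relative rotation θ_0 = (60.42 + 0)/EI = 60.42/EI
A unit hogging moment at B produces rotation L₁/(3EI) + L₂/(3EI) = 3.333/EI.
Compatibility: M_B·(L₁+L₂)/(3EI) = θ_0, giving M_B = 18.12 kip·ft (hogging).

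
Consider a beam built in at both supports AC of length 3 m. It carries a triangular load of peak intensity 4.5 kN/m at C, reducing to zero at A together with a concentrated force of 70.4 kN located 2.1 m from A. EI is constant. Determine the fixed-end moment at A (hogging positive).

M_A = 14.66 kN·m

Release both end moments; the primary structure is a simply-supported span AC with redundants M_A and M_C.
End rotations of the released simple span under the applied load (×1/EI):
  at A: triangular load, peak 4.5: 7w₀L³/(360EI) = 2.362/EI
  at C: triangular load, peak 4.5: w₀L³/(45EI) = 2.7/EI
  at A: point load 70.4 at a = 2.1: Pab(L + b)/(6LEI) = 28.83/EI
  at C: point load 70.4 at a = 2.1: Pab(L + a)/(6LEI) = 37.7/EI
  θ_A0 = 31.19/EI,  θ_C0 = 40.4/EI
Flexibility coefficients: a unit moment at one end gives L/(3EI) there and L/(6EI) at the far end, so f₁₁ = f₂₂ = 1/EI and f₁₂ = f₂₁ = 0.5/EI.
Compatibility — zero rotation at each built-in end:
  1 M_A + 0.5 M_C = 31.19
  0.5 M_A + 1 M_C = 40.4
Solving the pair gives M_A = 14.66 kN·m and M_C = 33.07 kN·m (hogging).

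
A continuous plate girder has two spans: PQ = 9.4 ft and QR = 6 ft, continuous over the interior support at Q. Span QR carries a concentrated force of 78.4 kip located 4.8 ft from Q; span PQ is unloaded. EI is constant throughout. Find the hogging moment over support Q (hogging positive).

Release continuity at Q by inserting a hinge; the redundant is the internal moment M_Q. The primary structure is two simply-supported spans PQ and QR.
End slopes at the hinge Q, treating each span as simply supported:
  span QR: point load 78.4 at a = 4.8: Pab(L + b)/(6LEI) = 90.32/EI
  relative rotation θ_0 = (0 + 90.32)/EI = 90.32/EI
A unit hogging moment at Q produces rotation L₁/(3EI) + L₂/(3EI) = 5.133/EI.
Slope continuity at Q: θ_0 = M_Q·5.133/EI, so M_Q = 90.32/5.133 = 17.59 kip·ft (hogging).

M_Q = 17.59 kip·ft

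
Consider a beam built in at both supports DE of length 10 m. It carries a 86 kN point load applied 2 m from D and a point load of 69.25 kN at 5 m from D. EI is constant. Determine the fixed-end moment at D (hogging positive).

Release both end moments; the primary structure is a simply-supported span DE with redundants M_D and M_E.
Simple-span end rotations at D and E under the given loads:
  at D: point load 86 at a = 2: Pab(L + b)/(6LEI) = 412.8/EI
  at E: point load 86 at a = 2: Pab(L + a)/(6LEI) = 275.2/EI
  at D: point load 69.25 at a = 5: Pab(L + b)/(6LEI) = 432.8/EI
  at E: point load 69.25 at a = 5: Pab(L + a)/(6LEI) = 432.8/EI
  θ_D0 = 845.6/EI,  θ_E0 = 708/EI
Flexibility coefficients: a unit moment at one end gives L/(3EI) there and L/(6EI) at the far end, so f₁₁ = f₂₂ = 3.333/EI and f₁₂ = f₂₁ = 1.667/EI.
Compatibility — zero rotation at each built-in end:
  3.333 M_D + 1.667 M_E = 845.6
  1.667 M_D + 3.333 M_E = 708
Solving the pair gives M_D = 196.6 kN·m and M_E = 114.1 kN·m (hogging).

M_D = 196.6 kN·m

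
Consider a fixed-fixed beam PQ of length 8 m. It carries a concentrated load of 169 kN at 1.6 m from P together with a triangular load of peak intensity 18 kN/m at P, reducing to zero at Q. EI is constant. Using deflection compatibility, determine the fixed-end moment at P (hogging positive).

M_P = 230.7 kN·m

Release both end moments; the primary structure is a simply-supported span PQ with redundants M_P and M_Q.
On the primary (simply-supported) span, the end slopes from the loading are:
  at P: point load 169 at a = 1.6: Pab(L + b)/(6LEI) = 519.2/EI
  at Q: point load 169 at a = 1.6: Pab(L + a)/(6LEI) = 346.1/EI
  at P: triangular load, peak 18: w₀L³/(45EI) = 204.8/EI
  at Q: triangular load, peak 18: 7w₀L³/(360EI) = 179.2/EI
  θ_P0 = 724/EI,  θ_Q0 = 525.3/EI
Flexibility coefficients: a unit moment at one end gives L/(3EI) there and L/(6EI) at the far end, so f₁₁ = f₂₂ = 2.667/EI and f₁₂ = f₂₁ = 1.333/EI.
Compatibility — zero rotation at each built-in end:
  2.667 M_P + 1.333 M_Q = 724
  1.333 M_P + 2.667 M_Q = 525.3
Solving the pair gives M_P = 230.7 kN·m and M_Q = 81.66 kN·m (hogging).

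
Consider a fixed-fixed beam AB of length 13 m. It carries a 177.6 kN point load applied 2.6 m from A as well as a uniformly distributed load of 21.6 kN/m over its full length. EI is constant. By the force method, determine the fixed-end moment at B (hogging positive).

M_B = 378.1 kN·m

Release both end moments; the primary structure is a simply-supported span AB with redundants M_A and M_B.
Simple-span end rotations at A and B under the given loads:
  at A: point load 177.6 at a = 2.6: Pab(L + b)/(6LEI) = 1441/EI
  at B: point load 177.6 at a = 2.6: Pab(L + a)/(6LEI) = 960.5/EI
  at A: UDL 21.6: wL³/(24EI) = 1977/EI
  at B: UDL 21.6: wL³/(24EI) = 1977/EI
  θ_A0 = 3418/EI,  θ_B0 = 2938/EI
Flexibility coefficients: a unit moment at one end gives L/(3EI) there and L/(6EI) at the far end, so f₁₁ = f₂₂ = 4.333/EI and f₁₂ = f₂₁ = 2.167/EI.
Compatibility — zero rotation at each built-in end:
  4.333 M_A + 2.167 M_B = 3418
  2.167 M_A + 4.333 M_B = 2938
Solving the pair gives M_A = 599.7 kN·m and M_B = 378.1 kN·m (hogging).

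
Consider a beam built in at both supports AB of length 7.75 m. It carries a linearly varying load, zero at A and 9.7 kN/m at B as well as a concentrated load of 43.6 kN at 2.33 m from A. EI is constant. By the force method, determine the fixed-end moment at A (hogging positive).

M_A = 69.11 kN·m

Take the two fixed-end moments M_A, M_B as redundants; the released structure is the simple span AB.
Simple-span end rotations at A and B under the given loads:
  at A: triangular load, peak 9.7: 7w₀L³/(360EI) = 87.8/EI
  at B: triangular load, peak 9.7: w₀L³/(45EI) = 100.3/EI
  at A: point load 43.6 at a = 2.33: Pab(L + b)/(6LEI) = 155.9/EI
  at B: point load 43.6 at a = 2.33: Pab(L + a)/(6LEI) = 119.4/EI
  θ_A0 = 243.7/EI,  θ_B0 = 219.7/EI
Flexibility coefficients: a unit moment at one end gives L/(3EI) there and L/(6EI) at the far end, so f₁₁ = f₂₂ = 2.583/EI and f₁₂ = f₂₁ = 1.292/EI.
Compatibility — zero rotation at each built-in end:
  2.583 M_A + 1.292 M_B = 243.7
  1.292 M_A + 2.583 M_B = 219.7
Solving the pair gives M_A = 69.11 kN·m and M_B = 50.49 kN·m (hogging).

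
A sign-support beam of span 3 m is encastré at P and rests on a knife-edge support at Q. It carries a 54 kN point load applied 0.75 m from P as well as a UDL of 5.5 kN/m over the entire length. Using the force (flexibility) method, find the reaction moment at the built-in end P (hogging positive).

Remove the prop at Q; the released (primary) structure is a cantilever built in at P.
Deflection at Q on the released cantilever, summing each load's contribution:
  point load 54 at a = 0.75: Pa²(3L − a)/(6EI) = 41.77/EI
  UDL 5.5: wL⁴/(8EI) = 55.69/EI
  δ_0 = 97.45/EI
Flexibility coefficient — unit upward force at Q: δ_{QQ} = L³/(3EI) = 9/EI.
The prop prevents deflection at Q: R_Q = δ_0/δ_{QQ} = 97.45/9 = 10.83 kN.
Moment equilibrium about P: M_P = Σ(load moments about P) − R_Q·L = 65.25 − 10.83×3 = 32.77 kN·m.

M_P = 32.77 kN·m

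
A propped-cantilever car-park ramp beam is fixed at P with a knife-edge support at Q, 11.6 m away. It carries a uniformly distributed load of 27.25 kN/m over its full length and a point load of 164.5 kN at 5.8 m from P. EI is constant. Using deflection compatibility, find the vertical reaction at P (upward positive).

Release the roller at Q. Primary structure: cantilever fixed at P.
Deflection at Q on the released cantilever, summing each load's contribution:
  UDL 27.25: wL⁴/(8EI) = 61675/EI
  point load 164.5 at a = 5.8: Pa²(3L − a)/(6EI) = 26747/EI
  δ_0 = 88422/EI
Flexibility coefficient — unit upward force at Q: δ_{QQ} = L³/(3EI) = 520.3/EI.
Compatibility at Q: δ_0 − R_Q·δ_{QQ} = 0, so R_Q = 88422/520.3 = 169.9 kN.
Vertical equilibrium: R_P = ΣP − R_Q = 480.6 − 169.9 = 310.7 kN.

R_P = 310.7 kN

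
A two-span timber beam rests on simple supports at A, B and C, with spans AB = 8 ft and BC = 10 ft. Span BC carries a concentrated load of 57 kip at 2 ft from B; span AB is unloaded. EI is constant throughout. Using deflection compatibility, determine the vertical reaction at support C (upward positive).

R_C = 6.84 kip

Insert a hinge at B; M_B is the redundant, and each span becomes simply supported.
Discontinuity in slope at B on the released structure — sum the simple-span end rotations:
  span BC: point load 57 at a = 2: Pab(L + b)/(6LEI) = 273.6/EI
  relative rotation θ_0 = (0 + 273.6)/EI = 273.6/EI
A unit hogging moment at B produces rotation L₁/(3EI) + L₂/(3EI) = 6/EI.
Slope continuity at B: θ_0 = M_B·6/EI, so M_B = 273.6/6 = 45.6 kip·ft (hogging).
Span BC, ΣM about C: R_B^{BC}·10 = 456 + 45.6, so R_B^{BC} = 50.16 kip and R_C = 57 − 50.16 = 6.84 kip.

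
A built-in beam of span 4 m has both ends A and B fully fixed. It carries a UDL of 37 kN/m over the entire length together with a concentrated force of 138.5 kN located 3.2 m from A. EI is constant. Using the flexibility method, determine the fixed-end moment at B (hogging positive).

Take the two fixed-end moments M_A, M_B as redundants; the released structure is the simple span AB.
End rotations of the released simple span under the applied load (×1/EI):
  at A: UDL 37: wL³/(24EI) = 98.67/EI
  at B: UDL 37: wL³/(24EI) = 98.67/EI
  at A: point load 138.5 at a = 3.2: Pab(L + b)/(6LEI) = 70.91/EI
  at B: point load 138.5 at a = 3.2: Pab(L + a)/(6LEI) = 106.4/EI
  θ_A0 = 169.6/EI,  θ_B0 = 205/EI
Flexibility coefficients: a unit moment at one end gives L/(3EI) there and L/(6EI) at the far end, so f₁₁ = f₂₂ = 1.333/EI and f₁₂ = f₂₁ = 0.6667/EI.
Compatibility — zero rotation at each built-in end:
  1.333 M_A + 0.6667 M_B = 169.6
  0.6667 M_A + 1.333 M_B = 205
Solving the pair gives M_A = 67.06 kN·m and M_B = 120.2 kN·m (hogging).

M_B = 120.2 kN·m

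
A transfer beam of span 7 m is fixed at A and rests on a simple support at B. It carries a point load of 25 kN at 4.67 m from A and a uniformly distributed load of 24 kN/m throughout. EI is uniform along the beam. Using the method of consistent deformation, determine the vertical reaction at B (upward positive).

Choose R_B as the redundant. The primary structure is the cantilever fixed at A.
Free-end deflection of the primary structure under the applied loading (downward +):
  point load 25 at a = 4.67: Pa²(3L − a)/(6EI) = 1484/EI
  UDL 24: wL⁴/(8EI) = 7203/EI
  δ_0 = 8687/EI
Flexibility coefficient — unit upward force at B: δ_{BB} = L³/(3EI) = 114.3/EI.
The prop prevents deflection at B: R_B = δ_0/δ_{BB} = 8687/114.3 = 75.98 kN.

R_B = 75.98 kN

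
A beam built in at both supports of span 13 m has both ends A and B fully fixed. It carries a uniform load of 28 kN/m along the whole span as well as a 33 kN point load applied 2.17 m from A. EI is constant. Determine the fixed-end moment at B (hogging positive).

Release both end moments; the primary structure is a simply-supported span AB with redundants M_A and M_B.
Simple-span end rotations at A and B under the given loads:
  at A: UDL 28: wL³/(24EI) = 2563/EI
  at B: UDL 28: wL³/(24EI) = 2563/EI
  at A: point load 33 at a = 2.17: Pab(L + b)/(6LEI) = 236.9/EI
  at B: point load 33 at a = 2.17: Pab(L + a)/(6LEI) = 150.8/EI
  θ_A0 = 2800/EI,  θ_B0 = 2714/EI
Flexibility coefficients: a unit moment at one end gives L/(3EI) there and L/(6EI) at the far end, so f₁₁ = f₂₂ = 4.333/EI and f₁₂ = f₂₁ = 2.167/EI.
Compatibility — zero rotation at each built-in end:
  4.333 M_A + 2.167 M_B = 2800
  2.167 M_A + 4.333 M_B = 2714
Solving the pair gives M_A = 444 kN·m and M_B = 404.3 kN·m (hogging).

M_B = 404.3 kN·m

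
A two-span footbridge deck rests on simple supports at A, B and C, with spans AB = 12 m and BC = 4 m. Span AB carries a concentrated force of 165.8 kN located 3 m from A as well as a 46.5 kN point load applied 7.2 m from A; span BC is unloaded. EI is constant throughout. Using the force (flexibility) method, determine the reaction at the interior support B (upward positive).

Release continuity at B by inserting a hinge; the redundant is the internal moment M_B. The primary structure is two simply-supported spans AB and BC.
Discontinuity in slope at B on the released structure — sum the simple-span end rotations:
  span AB: point load 165.8 at a = 3: Pab(L + a)/(6LEI) = 932.6/EI
  span AB: point load 46.5 at a = 7.2: Pab(L + a)/(6LEI) = 428.5/EI
  relative rotation θ_0 = (1361 + 0)/EI = 1361/EI
A unit hogging moment at B produces rotation L₁/(3EI) + L₂/(3EI) = 5.333/EI.
Slope continuity at B: θ_0 = M_B·5.333/EI, so M_B = 1361/5.333 = 255.2 kN·m (hogging).
Span AB, ΣM about A with M_B applied at B: R_B^{AB}·12 = 832.2 + 255.2, so R_B^{AB} = 90.62 kN and R_A = 212.3 − 90.62 = 121.7 kN.
Span BC, ΣM about C: R_B^{BC}·4 = 0 + 255.2, so R_B^{BC} = 63.8 kN and R_C = 0 − 63.8 = -63.8 kN.
R_B = 90.62 + 63.8 = 154.4 kN.

R_B = 154.4 kN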